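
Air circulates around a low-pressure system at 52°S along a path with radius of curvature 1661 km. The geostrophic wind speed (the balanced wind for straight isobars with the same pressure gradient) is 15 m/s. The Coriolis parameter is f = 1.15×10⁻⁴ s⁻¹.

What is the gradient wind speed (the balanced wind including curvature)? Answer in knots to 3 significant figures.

27.2 knots

Around a low, centrifugal force acts outward with Coriolis, so pressure-gradient force balances both:
(1/ρ)|∂P/∂n| = fV + V²/R  →  V² + fR·V − fR·V_g = 0
With fR = 1.15×10⁻⁴ × 1661×10³ m = 191 m/s:
V = [−fR + √((fR)² + 4 fR V_g)]/2 = [−191 + √(191² + 4×191×15)]/2 = 14 m/s
Subgeostrophic (V < V_g = 15 m/s), as expected around a low.
Converting: 14 m/s × 1.944 = 27.2 knots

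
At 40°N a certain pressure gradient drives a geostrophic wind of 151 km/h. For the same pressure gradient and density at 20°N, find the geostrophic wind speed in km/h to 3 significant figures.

284 km/h

With the same pressure gradient and density, V_g ∝ 1/f ∝ 1/sin φ.
V₂ = V₁ · sin φ₁ / sin φ₂ = 151 × sin 40° / sin 20°
V₂ = 151 × 0.6428/0.3420 = 284 km/h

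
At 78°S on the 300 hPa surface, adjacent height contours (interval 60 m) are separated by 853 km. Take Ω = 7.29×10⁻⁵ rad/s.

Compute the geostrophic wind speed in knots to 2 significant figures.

9.4 knots

Coriolis parameter at 78°S:
f = 2Ω sin φ = 2 × 7.29×10⁻⁵ × sin 78° = 1.43×10⁻⁴ s⁻¹
Height gradient: |∂Z/∂n| = 60 m / 853000 m = 7.03×10⁻⁵
On a pressure surface, geostrophic balance gives V_g = (g/f)|∂Z/∂n|:
V_g = 9.81 × 7.03×10⁻⁵ / 1.43×10⁻⁴ = 4.84 m/s
Converting: 4.84 m/s × 1.944 = 9.4 knots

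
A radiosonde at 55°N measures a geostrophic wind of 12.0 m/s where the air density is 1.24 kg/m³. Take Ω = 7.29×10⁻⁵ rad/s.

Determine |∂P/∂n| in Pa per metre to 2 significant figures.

1.8×10⁻³ Pa/m

Coriolis parameter at 55°N:
f = 2Ω sin φ = 2 × 7.29×10⁻⁵ × sin 55° = 1.19×10⁻⁴ s⁻¹
Geostrophic balance rearranged: |∂P/∂n| = f ρ V_g
|∂P/∂n| = 1.19×10⁻⁴ × 1.24 × 12.0 = 1.78×10⁻³ Pa/m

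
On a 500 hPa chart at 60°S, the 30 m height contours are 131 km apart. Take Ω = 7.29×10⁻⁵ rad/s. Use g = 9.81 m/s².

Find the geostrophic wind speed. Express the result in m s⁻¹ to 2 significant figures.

18 m s⁻¹

Coriolis parameter at 60°S:
f = 2Ω sin φ = 2 × 7.29×10⁻⁵ × sin 60° = 1.26×10⁻⁴ s⁻¹
Height gradient: |∂Z/∂n| = 30 m / 131000 m = 2.29×10⁻⁴
On a pressure surface, geostrophic balance gives V_g = (g/f)|∂Z/∂n|:
V_g = 9.81 × 2.29×10⁻⁴ / 1.26×10⁻⁴ = 17.8 m/s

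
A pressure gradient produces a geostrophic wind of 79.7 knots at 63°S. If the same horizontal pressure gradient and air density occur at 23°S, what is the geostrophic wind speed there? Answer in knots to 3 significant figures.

182 knots

With the same pressure gradient and density, V_g ∝ 1/f ∝ 1/sin φ.
V₂ = V₁ · sin φ₁ / sin φ₂ = 79.7 × sin 63° / sin 23°
V₂ = 79.7 × 0.8910/0.3907 = 182 knots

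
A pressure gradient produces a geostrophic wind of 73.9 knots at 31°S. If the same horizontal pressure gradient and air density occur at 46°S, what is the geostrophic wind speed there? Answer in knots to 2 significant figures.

53 knots

With the same pressure gradient and density, V_g ∝ 1/f ∝ 1/sin φ.
V₂ = V₁ · sin φ₁ / sin φ₂ = 73.9 × sin 31° / sin 46°
V₂ = 73.9 × 0.5150/0.7193 = 53 knots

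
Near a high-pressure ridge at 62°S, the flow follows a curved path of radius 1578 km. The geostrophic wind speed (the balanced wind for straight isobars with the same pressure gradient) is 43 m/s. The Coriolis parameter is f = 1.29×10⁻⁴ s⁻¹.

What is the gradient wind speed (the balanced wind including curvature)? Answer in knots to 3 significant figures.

Around a high, pressure-gradient force acts outward with centrifugal, so Coriolis balances both:
fV = (1/ρ)|∂P/∂n| + V²/R  →  V² − fR·V + fR·V_g = 0
With fR = 1.29×10⁻⁴ × 1578×10³ m = 204 m/s:
V = [fR − √((fR)² − 4 fR V_g)]/2 = [204 − √(204² − 4×204×43)]/2 = 61.7 m/s
Supergeostrophic (V > V_g = 43 m/s), as expected around a high.
Converting: 61.7 m/s × 1.944 = 120 knots

120 knots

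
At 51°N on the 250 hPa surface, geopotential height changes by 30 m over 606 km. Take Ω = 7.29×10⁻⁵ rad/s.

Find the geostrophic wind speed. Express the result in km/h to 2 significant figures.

15 km/h

Coriolis parameter at 51°N:
f = 2Ω sin φ = 2 × 7.29×10⁻⁵ × sin 51° = 1.13×10⁻⁴ s⁻¹
Height gradient: |∂Z/∂n| = 30 m / 606000 m = 4.95×10⁻⁵
On a pressure surface, geostrophic balance gives V_g = (g/f)|∂Z/∂n|:
V_g = 9.81 × 4.95×10⁻⁵ / 1.13×10⁻⁴ = 4.29 m/s
Converting: 4.29 m/s × 3.6 = 15 km/h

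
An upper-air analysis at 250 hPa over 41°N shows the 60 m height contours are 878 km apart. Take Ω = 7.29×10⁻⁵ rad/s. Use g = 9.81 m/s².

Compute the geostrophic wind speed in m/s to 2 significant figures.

Coriolis parameter at 41°N:
f = 2Ω sin φ = 2 × 7.29×10⁻⁵ × sin 41° = 9.57×10⁻⁵ s⁻¹
Height gradient: |∂Z/∂n| = 60 m / 878000 m = 6.83×10⁻⁵
On a pressure surface, geostrophic balance gives V_g = (g/f)|∂Z/∂n|:
V_g = 9.81 × 6.83×10⁻⁵ / 9.57×10⁻⁵ = 7.01 m/s

7.0 m/s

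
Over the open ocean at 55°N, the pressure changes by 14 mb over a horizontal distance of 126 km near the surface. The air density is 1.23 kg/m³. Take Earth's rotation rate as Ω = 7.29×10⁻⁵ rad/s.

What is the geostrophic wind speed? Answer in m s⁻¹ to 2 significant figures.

Coriolis parameter at 55°N:
f = 2Ω sin φ = 2 × 7.29×10⁻⁵ × sin 55° = 1.19×10⁻⁴ s⁻¹
Pressure gradient: |∂P/∂n| = 1400 Pa / 126000 m = 1.11×10⁻² Pa/m
Geostrophic balance (pressure-gradient force = Coriolis force):
V_g = (1/(fρ)) |∂P/∂n| = 1.11×10⁻² / (1.19×10⁻⁴ × 1.23) = 75.6 m/s

76 m s⁻¹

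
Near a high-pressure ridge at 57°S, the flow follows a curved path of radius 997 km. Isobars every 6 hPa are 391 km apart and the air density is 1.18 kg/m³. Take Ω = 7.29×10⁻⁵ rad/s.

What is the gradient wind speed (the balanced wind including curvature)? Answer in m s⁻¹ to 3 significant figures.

Coriolis parameter at 57°S:
f = 2Ω sin φ = 2 × 7.29×10⁻⁵ × sin 57° = 1.22×10⁻⁴ s⁻¹
Pressure gradient: |∂P/∂n| = 600 Pa / 391000 m = 1.53×10⁻³ Pa/m
Geostrophic speed: V_g = |∂P/∂n|/(fρ) = 1.53×10⁻³/(1.22×10⁻⁴ × 1.18) = 10.6 m/s
Around a high, pressure-gradient force acts outward with centrifugal, so Coriolis balances both:
fV = (1/ρ)|∂P/∂n| + V²/R  →  V² − fR·V + fR·V_g = 0
With fR = 1.22×10⁻⁴ × 997×10³ m = 122 m/s:
V = [fR − √((fR)² − 4 fR V_g)]/2 = [122 − √(122² − 4×122×10.6)]/2 = 11.8 m/s
Supergeostrophic (V > V_g = 10.6 m/s), as expected around a high.

11.8 m s⁻¹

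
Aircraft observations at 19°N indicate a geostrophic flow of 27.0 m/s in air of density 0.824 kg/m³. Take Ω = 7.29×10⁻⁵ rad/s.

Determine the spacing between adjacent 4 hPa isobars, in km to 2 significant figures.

Coriolis parameter at 19°N:
f = 2Ω sin φ = 2 × 7.29×10⁻⁵ × sin 19° = 4.75×10⁻⁵ s⁻¹
Geostrophic balance rearranged: |∂P/∂n| = f ρ V_g
|∂P/∂n| = 4.75×10⁻⁵ × 0.824 × 27.0 = 1.06×10⁻³ Pa/m
Isobar spacing: Δn = ΔP/|∂P/∂n| = 400 Pa / 1.06×10⁻³ Pa/m = 378765 m ≈ 380 km

380 km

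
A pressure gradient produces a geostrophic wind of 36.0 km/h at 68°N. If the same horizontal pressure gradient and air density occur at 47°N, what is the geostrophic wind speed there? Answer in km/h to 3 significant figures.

With the same pressure gradient and density, V_g ∝ 1/f ∝ 1/sin φ.
V₂ = V₁ · sin φ₁ / sin φ₂ = 36.0 × sin 68° / sin 47°
V₂ = 36.0 × 0.9272/0.7314 = 45.6 km/h

45.6 km/h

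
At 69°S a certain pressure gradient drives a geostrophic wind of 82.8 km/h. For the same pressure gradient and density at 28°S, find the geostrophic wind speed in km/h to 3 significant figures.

With the same pressure gradient and density, V_g ∝ 1/f ∝ 1/sin φ.
V₂ = V₁ · sin φ₁ / sin φ₂ = 82.8 × sin 69° / sin 28°
V₂ = 82.8 × 0.9336/0.4695 = 165 km/h

165 km/h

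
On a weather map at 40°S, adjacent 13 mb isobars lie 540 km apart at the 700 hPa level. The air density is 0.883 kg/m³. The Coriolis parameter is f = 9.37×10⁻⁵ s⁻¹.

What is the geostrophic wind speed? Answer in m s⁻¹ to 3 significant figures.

29.1 m s⁻¹

Pressure gradient: |∂P/∂n| = 1300 Pa / 540000 m = 2.41×10⁻³ Pa/m
Geostrophic balance (pressure-gradient force = Coriolis force):
V_g = (1/(fρ)) |∂P/∂n| = 2.41×10⁻³ / (9.37×10⁻⁵ × 0.883) = 29.1 m/s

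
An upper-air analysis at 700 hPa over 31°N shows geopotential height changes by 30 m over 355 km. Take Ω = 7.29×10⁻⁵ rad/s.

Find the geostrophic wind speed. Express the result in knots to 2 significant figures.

Coriolis parameter at 31°N:
f = 2Ω sin φ = 2 × 7.29×10⁻⁵ × sin 31° = 7.51×10⁻⁵ s⁻¹
Height gradient: |∂Z/∂n| = 30 m / 355000 m = 8.45×10⁻⁵
On a pressure surface, geostrophic balance gives V_g = (g/f)|∂Z/∂n|:
V_g = 9.81 × 8.45×10⁻⁵ / 7.51×10⁻⁵ = 11.0 m/s
Converting: 11.0 m/s × 1.944 = 21 knots

21 knots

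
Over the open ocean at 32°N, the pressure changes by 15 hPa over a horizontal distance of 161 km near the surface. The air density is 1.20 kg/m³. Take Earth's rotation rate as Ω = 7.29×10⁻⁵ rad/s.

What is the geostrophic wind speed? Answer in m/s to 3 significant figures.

100 m/s

Coriolis parameter at 32°N:
f = 2Ω sin φ = 2 × 7.29×10⁻⁵ × sin 32° = 7.73×10⁻⁵ s⁻¹
Pressure gradient: |∂P/∂n| = 1500 Pa / 161000 m = 9.32×10⁻³ Pa/m
Geostrophic balance (pressure-gradient force = Coriolis force):
V_g = (1/(fρ)) |∂P/∂n| = 9.32×10⁻³ / (7.73×10⁻⁵ × 1.20) = 100 m/s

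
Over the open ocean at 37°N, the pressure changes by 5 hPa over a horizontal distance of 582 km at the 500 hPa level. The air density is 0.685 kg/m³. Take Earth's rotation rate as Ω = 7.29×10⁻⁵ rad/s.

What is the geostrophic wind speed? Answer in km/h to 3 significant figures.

51.5 km/h

Coriolis parameter at 37°N:
f = 2Ω sin φ = 2 × 7.29×10⁻⁵ × sin 37° = 8.77×10⁻⁵ s⁻¹
Pressure gradient: |∂P/∂n| = 500 Pa / 582000 m = 8.59×10⁻⁴ Pa/m
Geostrophic balance (pressure-gradient force = Coriolis force):
V_g = (1/(fρ)) |∂P/∂n| = 8.59×10⁻⁴ / (8.77×10⁻⁵ × 0.685) = 14.3 m/s
Converting: 14.3 m/s × 3.6 = 51.5 km/h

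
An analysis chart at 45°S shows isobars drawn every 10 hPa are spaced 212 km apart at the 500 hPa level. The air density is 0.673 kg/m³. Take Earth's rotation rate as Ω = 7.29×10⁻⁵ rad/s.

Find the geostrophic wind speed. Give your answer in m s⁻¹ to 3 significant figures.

Coriolis parameter at 45°S:
f = 2Ω sin φ = 2 × 7.29×10⁻⁵ × sin 45° = 1.03×10⁻⁴ s⁻¹
Pressure gradient: |∂P/∂n| = 1000 Pa / 212000 m = 4.72×10⁻³ Pa/m
Geostrophic balance (pressure-gradient force = Coriolis force):
V_g = (1/(fρ)) |∂P/∂n| = 4.72×10⁻³ / (1.03×10⁻⁴ × 0.673) = 68.0 m/s

68.0 m s⁻¹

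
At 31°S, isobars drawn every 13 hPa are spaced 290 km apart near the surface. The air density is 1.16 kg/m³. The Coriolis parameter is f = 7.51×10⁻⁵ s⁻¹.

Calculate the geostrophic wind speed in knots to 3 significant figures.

Pressure gradient: |∂P/∂n| = 1300 Pa / 290000 m = 4.48×10⁻³ Pa/m
Geostrophic balance (pressure-gradient force = Coriolis force):
V_g = (1/(fρ)) |∂P/∂n| = 4.48×10⁻³ / (7.51×10⁻⁵ × 1.16) = 51.5 m/s
Converting: 51.5 m/s × 1.944 = 100 knots

100 knots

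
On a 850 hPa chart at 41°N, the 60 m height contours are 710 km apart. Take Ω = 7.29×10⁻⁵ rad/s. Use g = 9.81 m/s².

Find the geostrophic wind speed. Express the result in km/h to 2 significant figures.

31 km/h

Coriolis parameter at 41°N:
f = 2Ω sin φ = 2 × 7.29×10⁻⁵ × sin 41° = 9.57×10⁻⁵ s⁻¹
Height gradient: |∂Z/∂n| = 60 m / 710000 m = 8.45×10⁻⁵
On a pressure surface, geostrophic balance gives V_g = (g/f)|∂Z/∂n|:
V_g = 9.81 × 8.45×10⁻⁵ / 9.57×10⁻⁵ = 8.67 m/s
Converting: 8.67 m/s × 3.6 = 31 km/h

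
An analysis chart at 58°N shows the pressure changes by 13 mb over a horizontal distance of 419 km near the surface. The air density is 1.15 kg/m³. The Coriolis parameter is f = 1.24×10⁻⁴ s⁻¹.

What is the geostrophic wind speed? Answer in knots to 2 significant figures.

Pressure gradient: |∂P/∂n| = 1300 Pa / 419000 m = 3.10×10⁻³ Pa/m
Geostrophic balance (pressure-gradient force = Coriolis force):
V_g = (1/(fρ)) |∂P/∂n| = 3.10×10⁻³ / (1.24×10⁻⁴ × 1.15) = 21.8 m/s
Converting: 21.8 m/s × 1.944 = 42 knots

42 knots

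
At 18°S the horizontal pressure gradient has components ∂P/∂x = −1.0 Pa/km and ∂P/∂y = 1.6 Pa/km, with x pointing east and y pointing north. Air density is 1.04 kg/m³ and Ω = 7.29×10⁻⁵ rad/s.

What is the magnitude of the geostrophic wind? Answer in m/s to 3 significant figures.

Coriolis parameter at 18°S:
f = 2Ω sin φ = 2 × 7.29×10⁻⁵ × sin 18° = 4.51×10⁻⁵ s⁻¹
In the Southern Hemisphere f is negative: f = −4.51×10⁻⁵ s⁻¹.
Component geostrophic relations (x east, y north):
u_g = −(1/(fρ)) ∂P/∂y,  v_g = (1/(fρ)) ∂P/∂x
u_g = −(1.6×10⁻³)/(−4.51×10⁻⁵ × 1.04) = 34.1 m/s;  v_g = (−1.0×10⁻³)/(−4.51×10⁻⁵ × 1.04) = 21.3 m/s
|V_g| = √(u_g² + v_g²) = 40.3 m/s

40.3 m/s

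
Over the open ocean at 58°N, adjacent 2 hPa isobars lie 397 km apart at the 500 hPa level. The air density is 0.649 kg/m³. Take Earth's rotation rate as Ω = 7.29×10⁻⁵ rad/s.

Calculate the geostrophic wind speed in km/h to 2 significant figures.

23 km/h

Coriolis parameter at 58°N:
f = 2Ω sin φ = 2 × 7.29×10⁻⁵ × sin 58° = 1.24×10⁻⁴ s⁻¹
Pressure gradient: |∂P/∂n| = 200 Pa / 397000 m = 5.04×10⁻⁴ Pa/m
Geostrophic balance (pressure-gradient force = Coriolis force):
V_g = (1/(fρ)) |∂P/∂n| = 5.04×10⁻⁴ / (1.24×10⁻⁴ × 0.649) = 6.28 m/s
Converting: 6.28 m/s × 3.6 = 23 km/h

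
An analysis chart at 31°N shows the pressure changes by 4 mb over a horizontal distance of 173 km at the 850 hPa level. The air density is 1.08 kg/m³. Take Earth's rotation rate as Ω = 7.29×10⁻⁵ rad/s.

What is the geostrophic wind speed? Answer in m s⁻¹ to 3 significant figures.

Coriolis parameter at 31°N:
f = 2Ω sin φ = 2 × 7.29×10⁻⁵ × sin 31° = 7.51×10⁻⁵ s⁻¹
Pressure gradient: |∂P/∂n| = 400 Pa / 173000 m = 2.31×10⁻³ Pa/m
Geostrophic balance (pressure-gradient force = Coriolis force):
V_g = (1/(fρ)) |∂P/∂n| = 2.31×10⁻³ / (7.51×10⁻⁵ × 1.08) = 28.5 m/s

28.5 m s⁻¹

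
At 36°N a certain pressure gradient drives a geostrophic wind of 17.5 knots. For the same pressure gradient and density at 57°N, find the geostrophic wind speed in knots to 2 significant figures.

With the same pressure gradient and density, V_g ∝ 1/f ∝ 1/sin φ.
V₂ = V₁ · sin φ₁ / sin φ₂ = 17.5 × sin 36° / sin 57°
V₂ = 17.5 × 0.5878/0.8387 = 12 knots

12 knots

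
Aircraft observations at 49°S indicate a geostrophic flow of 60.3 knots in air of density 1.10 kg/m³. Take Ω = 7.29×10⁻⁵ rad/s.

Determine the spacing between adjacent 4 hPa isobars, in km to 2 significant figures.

Coriolis parameter at 49°S:
f = 2Ω sin φ = 2 × 7.29×10⁻⁵ × sin 49° = 1.10×10⁻⁴ s⁻¹
Wind speed in SI: 60.3 knots = 31.0 m/s
Geostrophic balance rearranged: |∂P/∂n| = f ρ V_g
|∂P/∂n| = 1.10×10⁻⁴ × 1.10 × 31.0 = 3.75×10⁻³ Pa/m
Isobar spacing: Δn = ΔP/|∂P/∂n| = 400 Pa / 3.75×10⁻³ Pa/m = 106531 m ≈ 110 km

110 km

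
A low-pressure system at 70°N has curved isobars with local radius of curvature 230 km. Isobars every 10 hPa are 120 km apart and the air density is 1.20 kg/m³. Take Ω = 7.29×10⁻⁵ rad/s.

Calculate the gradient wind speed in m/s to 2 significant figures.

Coriolis parameter at 70°N:
f = 2Ω sin φ = 2 × 7.29×10⁻⁵ × sin 70° = 1.37×10⁻⁴ s⁻¹
Pressure gradient: |∂P/∂n| = 1000 Pa / 120000 m = 8.33×10⁻³ Pa/m
Geostrophic speed: V_g = |∂P/∂n|/(fρ) = 8.33×10⁻³/(1.37×10⁻⁴ × 1.20) = 50.7 m/s
Around a low, centrifugal force acts outward with Coriolis, so pressure-gradient force balances both:
(1/ρ)|∂P/∂n| = fV + V²/R  →  V² + fR·V − fR·V_g = 0
With fR = 1.37×10⁻⁴ × 230×10³ m = 31.5 m/s:
V = [−fR + √((fR)² + 4 fR V_g)]/2 = [−31.5 + √(31.5² + 4×31.5×50.7)]/2 = 27.2 m/s
Subgeostrophic (V < V_g = 50.7 m/s), as expected around a low.

27 m/s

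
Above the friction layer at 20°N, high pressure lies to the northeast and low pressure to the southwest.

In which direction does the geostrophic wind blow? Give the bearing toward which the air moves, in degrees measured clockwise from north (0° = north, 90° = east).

315°

The pressure-gradient force points toward the southwest (bearing 225°).
Geostrophic balance: in the Northern Hemisphere the Coriolis force deflects motion to the right, so the geostrophic wind blows 90° to the right of the pressure-gradient force (low pressure on the left).
Rotating 225° by 90° clockwise gives 315° — the wind blows toward the northwest.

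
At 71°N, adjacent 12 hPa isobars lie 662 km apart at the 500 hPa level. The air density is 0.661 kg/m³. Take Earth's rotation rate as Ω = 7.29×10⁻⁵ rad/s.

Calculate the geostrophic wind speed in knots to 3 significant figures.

38.7 knots

Coriolis parameter at 71°N:
f = 2Ω sin φ = 2 × 7.29×10⁻⁵ × sin 71° = 1.38×10⁻⁴ s⁻¹
Pressure gradient: |∂P/∂n| = 1200 Pa / 662000 m = 1.81×10⁻³ Pa/m
Geostrophic balance (pressure-gradient force = Coriolis force):
V_g = (1/(fρ)) |∂P/∂n| = 1.81×10⁻³ / (1.38×10⁻⁴ × 0.661) = 19.9 m/s
Converting: 19.9 m/s × 1.944 = 38.7 knots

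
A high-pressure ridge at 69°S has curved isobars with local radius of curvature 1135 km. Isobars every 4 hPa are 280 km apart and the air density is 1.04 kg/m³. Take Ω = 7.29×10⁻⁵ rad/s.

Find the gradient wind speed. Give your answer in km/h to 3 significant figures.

Coriolis parameter at 69°S:
f = 2Ω sin φ = 2 × 7.29×10⁻⁵ × sin 69° = 1.36×10⁻⁴ s⁻¹
Pressure gradient: |∂P/∂n| = 400 Pa / 280000 m = 1.43×10⁻³ Pa/m
Geostrophic speed: V_g = |∂P/∂n|/(fρ) = 1.43×10⁻³/(1.36×10⁻⁴ × 1.04) = 10.1 m/s
Around a high, pressure-gradient force acts outward with centrifugal, so Coriolis balances both:
fV = (1/ρ)|∂P/∂n| + V²/R  →  V² − fR·V + fR·V_g = 0
With fR = 1.36×10⁻⁴ × 1135×10³ m = 154 m/s:
V = [fR − √((fR)² − 4 fR V_g)]/2 = [154 − √(154² − 4×154×10.1)]/2 = 10.9 m/s
Supergeostrophic (V > V_g = 10.1 m/s), as expected around a high.
Converting: 10.9 m/s × 3.6 = 39.1 km/h

39.1 km/h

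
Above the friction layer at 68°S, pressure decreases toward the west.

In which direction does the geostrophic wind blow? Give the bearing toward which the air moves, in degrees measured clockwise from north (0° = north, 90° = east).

180°

The pressure-gradient force points toward the west (bearing 270°).
Geostrophic balance: in the Southern Hemisphere the Coriolis force deflects motion to the left, so the geostrophic wind blows 90° to the left of the pressure-gradient force (low pressure on the right).
Rotating 270° by 90° counterclockwise gives 180° — the wind blows toward the south.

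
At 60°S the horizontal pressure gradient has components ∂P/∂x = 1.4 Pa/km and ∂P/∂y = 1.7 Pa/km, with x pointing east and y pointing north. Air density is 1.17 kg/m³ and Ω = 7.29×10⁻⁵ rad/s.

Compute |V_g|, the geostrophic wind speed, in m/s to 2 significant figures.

15 m/s

Coriolis parameter at 60°S:
f = 2Ω sin φ = 2 × 7.29×10⁻⁵ × sin 60° = 1.26×10⁻⁴ s⁻¹
In the Southern Hemisphere f is negative: f = −1.26×10⁻⁴ s⁻¹.
Component geostrophic relations (x east, y north):
u_g = −(1/(fρ)) ∂P/∂y,  v_g = (1/(fρ)) ∂P/∂x
u_g = −(1.7×10⁻³)/(−1.26×10⁻⁴ × 1.17) = 11.5 m/s;  v_g = (1.4×10⁻³)/(−1.26×10⁻⁴ × 1.17) = −9.48 m/s
|V_g| = √(u_g² + v_g²) = 14.9 m/s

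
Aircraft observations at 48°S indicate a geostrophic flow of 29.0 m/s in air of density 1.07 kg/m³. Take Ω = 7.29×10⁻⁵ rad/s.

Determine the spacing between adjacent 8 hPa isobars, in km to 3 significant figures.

238 km

Coriolis parameter at 48°S:
f = 2Ω sin φ = 2 × 7.29×10⁻⁵ × sin 48° = 1.08×10⁻⁴ s⁻¹
Geostrophic balance rearranged: |∂P/∂n| = f ρ V_g
|∂P/∂n| = 1.08×10⁻⁴ × 1.07 × 29.0 = 3.36×10⁻³ Pa/m
Isobar spacing: Δn = ΔP/|∂P/∂n| = 800 Pa / 3.36×10⁻³ Pa/m = 237945 m ≈ 238 km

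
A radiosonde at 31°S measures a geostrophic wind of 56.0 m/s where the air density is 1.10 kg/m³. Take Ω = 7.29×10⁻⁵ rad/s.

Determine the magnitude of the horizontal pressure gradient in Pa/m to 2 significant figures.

Coriolis parameter at 31°S:
f = 2Ω sin φ = 2 × 7.29×10⁻⁵ × sin 31° = 7.51×10⁻⁵ s⁻¹
Geostrophic balance rearranged: |∂P/∂n| = f ρ V_g
|∂P/∂n| = 7.51×10⁻⁵ × 1.10 × 56.0 = 4.63×10⁻³ Pa/m

4.6×10⁻³ Pa/m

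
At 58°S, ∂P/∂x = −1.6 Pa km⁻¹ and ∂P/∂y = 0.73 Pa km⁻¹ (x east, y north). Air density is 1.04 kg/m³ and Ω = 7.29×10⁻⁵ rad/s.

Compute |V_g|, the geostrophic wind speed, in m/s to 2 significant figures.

14 m/s

Coriolis parameter at 58°S:
f = 2Ω sin φ = 2 × 7.29×10⁻⁵ × sin 58° = 1.24×10⁻⁴ s⁻¹
In the Southern Hemisphere f is negative: f = −1.24×10⁻⁴ s⁻¹.
Component geostrophic relations (x east, y north):
u_g = −(1/(fρ)) ∂P/∂y,  v_g = (1/(fρ)) ∂P/∂x
u_g = −(0.73×10⁻³)/(−1.24×10⁻⁴ × 1.04) = 5.68 m/s;  v_g = (−1.6×10⁻³)/(−1.24×10⁻⁴ × 1.04) = 12.4 m/s
|V_g| = √(u_g² + v_g²) = 13.7 m/s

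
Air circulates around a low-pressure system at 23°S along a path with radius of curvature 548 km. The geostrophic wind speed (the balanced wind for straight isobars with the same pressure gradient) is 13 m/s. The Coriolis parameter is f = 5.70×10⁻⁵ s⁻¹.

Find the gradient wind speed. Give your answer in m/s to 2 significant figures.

9.9 m/s

Around a low, centrifugal force acts outward with Coriolis, so pressure-gradient force balances both:
(1/ρ)|∂P/∂n| = fV + V²/R  →  V² + fR·V − fR·V_g = 0
With fR = 5.70×10⁻⁵ × 548×10³ m = 31.2 m/s:
V = [−fR + √((fR)² + 4 fR V_g)]/2 = [−31.2 + √(31.2² + 4×31.2×13)]/2 = 9.88 m/s
Subgeostrophic (V < V_g = 13 m/s), as expected around a low.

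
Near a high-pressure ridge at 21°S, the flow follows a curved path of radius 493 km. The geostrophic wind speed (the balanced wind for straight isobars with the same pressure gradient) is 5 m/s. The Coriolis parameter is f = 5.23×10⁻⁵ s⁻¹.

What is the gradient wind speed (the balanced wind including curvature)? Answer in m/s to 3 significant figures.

Around a high, pressure-gradient force acts outward with centrifugal, so Coriolis balances both:
fV = (1/ρ)|∂P/∂n| + V²/R  →  V² − fR·V + fR·V_g = 0
With fR = 5.23×10⁻⁵ × 493×10³ m = 25.8 m/s:
V = [fR − √((fR)² − 4 fR V_g)]/2 = [25.8 − √(25.8² − 4×25.8×5)]/2 = 6.79 m/s
Supergeostrophic (V > V_g = 5 m/s), as expected around a high.

6.79 m/s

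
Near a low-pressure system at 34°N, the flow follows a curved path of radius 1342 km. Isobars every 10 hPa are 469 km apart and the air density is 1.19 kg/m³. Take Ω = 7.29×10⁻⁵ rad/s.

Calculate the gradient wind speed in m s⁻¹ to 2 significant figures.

Coriolis parameter at 34°N:
f = 2Ω sin φ = 2 × 7.29×10⁻⁵ × sin 34° = 8.15×10⁻⁵ s⁻¹
Pressure gradient: |∂P/∂n| = 1000 Pa / 469000 m = 2.13×10⁻³ Pa/m
Geostrophic speed: V_g = |∂P/∂n|/(fρ) = 2.13×10⁻³/(8.15×10⁻⁵ × 1.19) = 22.0 m/s
Around a low, centrifugal force acts outward with Coriolis, so pressure-gradient force balances both:
(1/ρ)|∂P/∂n| = fV + V²/R  →  V² + fR·V − fR·V_g = 0
With fR = 8.15×10⁻⁵ × 1342×10³ m = 109 m/s:
V = [−fR + √((fR)² + 4 fR V_g)]/2 = [−109 + √(109² + 4×109×22)]/2 = 18.8 m/s
Subgeostrophic (V < V_g = 22 m/s), as expected around a low.

19 m s⁻¹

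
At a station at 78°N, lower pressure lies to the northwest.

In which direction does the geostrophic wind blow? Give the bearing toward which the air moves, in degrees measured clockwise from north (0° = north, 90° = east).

The pressure-gradient force points toward the northwest (bearing 315°).
Geostrophic balance: in the Northern Hemisphere the Coriolis force deflects motion to the right, so the geostrophic wind blows 90° to the right of the pressure-gradient force (low pressure on the left).
Rotating 315° by 90° clockwise gives 045° — the wind blows toward the northeast.

045°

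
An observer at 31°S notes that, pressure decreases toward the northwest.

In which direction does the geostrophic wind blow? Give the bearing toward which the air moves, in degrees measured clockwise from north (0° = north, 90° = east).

225°

The pressure-gradient force points toward the northwest (bearing 315°).
Geostrophic balance: in the Southern Hemisphere the Coriolis force deflects motion to the left, so the geostrophic wind blows 90° to the left of the pressure-gradient force (low pressure on the right).
Rotating 315° by 90° counterclockwise gives 225° — the wind blows toward the southwest.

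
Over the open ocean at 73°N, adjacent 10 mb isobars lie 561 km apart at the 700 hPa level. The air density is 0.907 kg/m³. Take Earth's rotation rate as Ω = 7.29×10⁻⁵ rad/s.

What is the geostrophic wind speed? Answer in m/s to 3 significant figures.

Coriolis parameter at 73°N:
f = 2Ω sin φ = 2 × 7.29×10⁻⁵ × sin 73° = 1.39×10⁻⁴ s⁻¹
Pressure gradient: |∂P/∂n| = 1000 Pa / 561000 m = 1.78×10⁻³ Pa/m
Geostrophic balance (pressure-gradient force = Coriolis force):
V_g = (1/(fρ)) |∂P/∂n| = 1.78×10⁻³ / (1.39×10⁻⁴ × 0.907) = 14.1 m/s

14.1 m/s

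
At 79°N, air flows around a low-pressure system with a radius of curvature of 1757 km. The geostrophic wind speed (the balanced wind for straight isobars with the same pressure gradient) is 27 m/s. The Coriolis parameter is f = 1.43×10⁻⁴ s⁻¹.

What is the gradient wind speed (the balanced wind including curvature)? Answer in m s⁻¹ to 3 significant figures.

Around a low, centrifugal force acts outward with Coriolis, so pressure-gradient force balances both:
(1/ρ)|∂P/∂n| = fV + V²/R  →  V² + fR·V − fR·V_g = 0
With fR = 1.43×10⁻⁴ × 1757×10³ m = 251 m/s:
V = [−fR + √((fR)² + 4 fR V_g)]/2 = [−251 + √(251² + 4×251×27)]/2 = 24.6 m/s
Subgeostrophic (V < V_g = 27 m/s), as expected around a low.

24.6 m s⁻¹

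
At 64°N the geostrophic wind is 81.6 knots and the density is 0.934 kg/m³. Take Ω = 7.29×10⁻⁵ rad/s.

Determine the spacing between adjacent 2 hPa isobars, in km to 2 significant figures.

Coriolis parameter at 64°N:
f = 2Ω sin φ = 2 × 7.29×10⁻⁵ × sin 64° = 1.31×10⁻⁴ s⁻¹
Wind speed in SI: 81.6 knots = 42.0 m/s
Geostrophic balance rearranged: |∂P/∂n| = f ρ V_g
|∂P/∂n| = 1.31×10⁻⁴ × 0.934 × 42.0 = 5.14×10⁻³ Pa/m
Isobar spacing: Δn = ΔP/|∂P/∂n| = 200 Pa / 5.14×10⁻³ Pa/m = 38926 m ≈ 39 km

39 km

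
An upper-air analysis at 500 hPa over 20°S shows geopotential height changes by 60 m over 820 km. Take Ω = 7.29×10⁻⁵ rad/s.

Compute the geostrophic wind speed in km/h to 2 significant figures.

Coriolis parameter at 20°S:
f = 2Ω sin φ = 2 × 7.29×10⁻⁵ × sin 20° = 4.99×10⁻⁵ s⁻¹
Height gradient: |∂Z/∂n| = 60 m / 820000 m = 7.32×10⁻⁵
On a pressure surface, geostrophic balance gives V_g = (g/f)|∂Z/∂n|:
V_g = 9.81 × 7.32×10⁻⁵ / 4.99×10⁻⁵ = 14.4 m/s
Converting: 14.4 m/s × 3.6 = 52 km/h

52 km/h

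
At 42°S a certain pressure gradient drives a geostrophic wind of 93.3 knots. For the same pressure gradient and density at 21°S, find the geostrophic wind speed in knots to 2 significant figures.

With the same pressure gradient and density, V_g ∝ 1/f ∝ 1/sin φ.
V₂ = V₁ · sin φ₁ / sin φ₂ = 93.3 × sin 42° / sin 21°
V₂ = 93.3 × 0.6691/0.3584 = 170 knots

170 knots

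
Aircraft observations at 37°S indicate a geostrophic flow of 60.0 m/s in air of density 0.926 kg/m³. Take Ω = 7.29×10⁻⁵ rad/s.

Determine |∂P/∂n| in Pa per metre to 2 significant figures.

4.9×10⁻³ Pa/m

Coriolis parameter at 37°S:
f = 2Ω sin φ = 2 × 7.29×10⁻⁵ × sin 37° = 8.77×10⁻⁵ s⁻¹
Geostrophic balance rearranged: |∂P/∂n| = f ρ V_g
|∂P/∂n| = 8.77×10⁻⁵ × 0.926 × 60.0 = 4.88×10⁻³ Pa/m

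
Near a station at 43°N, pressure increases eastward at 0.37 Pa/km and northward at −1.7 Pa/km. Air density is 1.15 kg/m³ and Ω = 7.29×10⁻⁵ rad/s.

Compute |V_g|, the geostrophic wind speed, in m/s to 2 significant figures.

Coriolis parameter at 43°N:
f = 2Ω sin φ = 2 × 7.29×10⁻⁵ × sin 43° = 9.94×10⁻⁵ s⁻¹
Component geostrophic relations (x east, y north):
u_g = −(1/(fρ)) ∂P/∂y,  v_g = (1/(fρ)) ∂P/∂x
u_g = −(−1.7×10⁻³)/(9.94×10⁻⁵ × 1.15) = 14.9 m/s;  v_g = (0.37×10⁻³)/(9.94×10⁻⁵ × 1.15) = 3.24 m/s
|V_g| = √(u_g² + v_g²) = 15.2 m/s

15 m/s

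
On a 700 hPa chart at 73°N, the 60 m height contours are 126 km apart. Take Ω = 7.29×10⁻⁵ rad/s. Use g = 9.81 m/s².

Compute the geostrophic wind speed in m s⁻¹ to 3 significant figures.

33.5 m s⁻¹

Coriolis parameter at 73°N:
f = 2Ω sin φ = 2 × 7.29×10⁻⁵ × sin 73° = 1.39×10⁻⁴ s⁻¹
Height gradient: |∂Z/∂n| = 60 m / 126000 m = 4.76×10⁻⁴
On a pressure surface, geostrophic balance gives V_g = (g/f)|∂Z/∂n|:
V_g = 9.81 × 4.76×10⁻⁴ / 1.39×10⁻⁴ = 33.5 m/s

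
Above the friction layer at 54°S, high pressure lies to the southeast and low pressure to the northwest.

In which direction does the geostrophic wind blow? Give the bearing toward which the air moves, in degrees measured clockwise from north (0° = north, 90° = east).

The pressure-gradient force points toward the northwest (bearing 315°).
Geostrophic balance: in the Southern Hemisphere the Coriolis force deflects motion to the left, so the geostrophic wind blows 90° to the left of the pressure-gradient force (low pressure on the right).
Rotating 315° by 90° counterclockwise gives 225° — the wind blows toward the southwest.

225°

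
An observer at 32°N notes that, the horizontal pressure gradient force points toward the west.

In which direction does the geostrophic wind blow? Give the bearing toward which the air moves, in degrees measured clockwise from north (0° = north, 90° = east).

000°

The pressure-gradient force points toward the west (bearing 270°).
Geostrophic balance: in the Northern Hemisphere the Coriolis force deflects motion to the right, so the geostrophic wind blows 90° to the right of the pressure-gradient force (low pressure on the left).
Rotating 270° by 90° clockwise gives 000° — the wind blows toward the north.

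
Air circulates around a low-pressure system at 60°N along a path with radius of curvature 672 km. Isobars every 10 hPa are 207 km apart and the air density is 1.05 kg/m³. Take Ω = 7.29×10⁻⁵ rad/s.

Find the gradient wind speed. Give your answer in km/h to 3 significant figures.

Coriolis parameter at 60°N:
f = 2Ω sin φ = 2 × 7.29×10⁻⁵ × sin 60° = 1.26×10⁻⁴ s⁻¹
Pressure gradient: |∂P/∂n| = 1000 Pa / 207000 m = 4.83×10⁻³ Pa/m
Geostrophic speed: V_g = |∂P/∂n|/(fρ) = 4.83×10⁻³/(1.26×10⁻⁴ × 1.05) = 36.4 m/s
Around a low, centrifugal force acts outward with Coriolis, so pressure-gradient force balances both:
(1/ρ)|∂P/∂n| = fV + V²/R  →  V² + fR·V − fR·V_g = 0
With fR = 1.26×10⁻⁴ × 672×10³ m = 84.9 m/s:
V = [−fR + √((fR)² + 4 fR V_g)]/2 = [−84.9 + √(84.9² + 4×84.9×36.4)]/2 = 27.5 m/s
Subgeostrophic (V < V_g = 36.4 m/s), as expected around a low.
Converting: 27.5 m/s × 3.6 = 99.1 km/h

99.1 km/h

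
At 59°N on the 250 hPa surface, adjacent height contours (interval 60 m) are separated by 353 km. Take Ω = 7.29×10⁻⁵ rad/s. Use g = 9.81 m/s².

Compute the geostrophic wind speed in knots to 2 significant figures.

26 knots

Coriolis parameter at 59°N:
f = 2Ω sin φ = 2 × 7.29×10⁻⁵ × sin 59° = 1.25×10⁻⁴ s⁻¹
Height gradient: |∂Z/∂n| = 60 m / 353000 m = 1.70×10⁻⁴
On a pressure surface, geostrophic balance gives V_g = (g/f)|∂Z/∂n|:
V_g = 9.81 × 1.70×10⁻⁴ / 1.25×10⁻⁴ = 13.3 m/s
Converting: 13.3 m/s × 1.944 = 26 knots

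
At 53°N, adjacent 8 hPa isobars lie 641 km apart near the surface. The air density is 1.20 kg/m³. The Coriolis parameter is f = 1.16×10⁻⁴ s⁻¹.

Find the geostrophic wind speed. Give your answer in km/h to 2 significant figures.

Pressure gradient: |∂P/∂n| = 800 Pa / 641000 m = 1.25×10⁻³ Pa/m
Geostrophic balance (pressure-gradient force = Coriolis force):
V_g = (1/(fρ)) |∂P/∂n| = 1.25×10⁻³ / (1.16×10⁻⁴ × 1.20) = 8.97 m/s
Converting: 8.97 m/s × 3.6 = 32 km/h

32 km/h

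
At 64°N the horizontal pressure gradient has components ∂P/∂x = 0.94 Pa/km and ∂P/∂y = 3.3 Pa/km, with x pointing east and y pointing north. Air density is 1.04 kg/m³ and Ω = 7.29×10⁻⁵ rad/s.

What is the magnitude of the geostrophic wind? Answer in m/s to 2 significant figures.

Coriolis parameter at 64°N:
f = 2Ω sin φ = 2 × 7.29×10⁻⁵ × sin 64° = 1.31×10⁻⁴ s⁻¹
Component geostrophic relations (x east, y north):
u_g = −(1/(fρ)) ∂P/∂y,  v_g = (1/(fρ)) ∂P/∂x
u_g = −(3.3×10⁻³)/(1.31×10⁻⁴ × 1.04) = −24.2 m/s;  v_g = (0.94×10⁻³)/(1.31×10⁻⁴ × 1.04) = 6.90 m/s
|V_g| = √(u_g² + v_g²) = 25.2 m/s

25 m/s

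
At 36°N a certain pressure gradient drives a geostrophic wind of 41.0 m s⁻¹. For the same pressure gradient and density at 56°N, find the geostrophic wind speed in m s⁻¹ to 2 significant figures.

29 m s⁻¹

With the same pressure gradient and density, V_g ∝ 1/f ∝ 1/sin φ.
V₂ = V₁ · sin φ₁ / sin φ₂ = 41.0 × sin 36° / sin 56°
V₂ = 41.0 × 0.5878/0.8290 = 29 m s⁻¹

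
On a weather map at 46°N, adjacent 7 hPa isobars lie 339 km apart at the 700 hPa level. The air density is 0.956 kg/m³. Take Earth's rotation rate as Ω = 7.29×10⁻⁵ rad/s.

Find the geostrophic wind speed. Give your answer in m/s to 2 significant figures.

Coriolis parameter at 46°N:
f = 2Ω sin φ = 2 × 7.29×10⁻⁵ × sin 46° = 1.05×10⁻⁴ s⁻¹
Pressure gradient: |∂P/∂n| = 700 Pa / 339000 m = 2.06×10⁻³ Pa/m
Geostrophic balance (pressure-gradient force = Coriolis force):
V_g = (1/(fρ)) |∂P/∂n| = 2.06×10⁻³ / (1.05×10⁻⁴ × 0.956) = 20.6 m/s

21 m/s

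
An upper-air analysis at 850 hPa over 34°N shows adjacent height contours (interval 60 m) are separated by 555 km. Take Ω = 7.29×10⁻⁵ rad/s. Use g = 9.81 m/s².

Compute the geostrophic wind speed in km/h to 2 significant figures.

47 km/h

Coriolis parameter at 34°N:
f = 2Ω sin φ = 2 × 7.29×10⁻⁵ × sin 34° = 8.15×10⁻⁵ s⁻¹
Height gradient: |∂Z/∂n| = 60 m / 555000 m = 1.08×10⁻⁴
On a pressure surface, geostrophic balance gives V_g = (g/f)|∂Z/∂n|:
V_g = 9.81 × 1.08×10⁻⁴ / 8.15×10⁻⁵ = 13.0 m/s
Converting: 13.0 m/s × 3.6 = 47 km/h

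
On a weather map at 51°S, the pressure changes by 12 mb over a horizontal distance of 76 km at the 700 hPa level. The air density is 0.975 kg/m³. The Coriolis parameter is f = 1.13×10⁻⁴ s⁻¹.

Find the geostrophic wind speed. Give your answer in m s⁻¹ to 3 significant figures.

Pressure gradient: |∂P/∂n| = 1200 Pa / 76000 m = 1.58×10⁻² Pa/m
Geostrophic balance (pressure-gradient force = Coriolis force):
V_g = (1/(fρ)) |∂P/∂n| = 1.58×10⁻² / (1.13×10⁻⁴ × 0.975) = 143 m/s

143 m s⁻¹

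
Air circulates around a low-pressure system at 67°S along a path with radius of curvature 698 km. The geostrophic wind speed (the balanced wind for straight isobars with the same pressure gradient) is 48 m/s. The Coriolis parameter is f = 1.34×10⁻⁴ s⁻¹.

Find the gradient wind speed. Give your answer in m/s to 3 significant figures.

34.9 m/s

Around a low, centrifugal force acts outward with Coriolis, so pressure-gradient force balances both:
(1/ρ)|∂P/∂n| = fV + V²/R  →  V² + fR·V − fR·V_g = 0
With fR = 1.34×10⁻⁴ × 698×10³ m = 93.5 m/s:
V = [−fR + √((fR)² + 4 fR V_g)]/2 = [−93.5 + √(93.5² + 4×93.5×48)]/2 = 34.9 m/s
Subgeostrophic (V < V_g = 48 m/s), as expected around a low.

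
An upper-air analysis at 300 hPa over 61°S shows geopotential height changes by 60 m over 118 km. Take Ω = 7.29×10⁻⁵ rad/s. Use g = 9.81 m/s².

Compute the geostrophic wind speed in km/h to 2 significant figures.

Coriolis parameter at 61°S:
f = 2Ω sin φ = 2 × 7.29×10⁻⁵ × sin 61° = 1.28×10⁻⁴ s⁻¹
Height gradient: |∂Z/∂n| = 60 m / 118000 m = 5.08×10⁻⁴
On a pressure surface, geostrophic balance gives V_g = (g/f)|∂Z/∂n|:
V_g = 9.81 × 5.08×10⁻⁴ / 1.28×10⁻⁴ = 39.1 m/s
Converting: 39.1 m/s × 3.6 = 140 km/h

140 km/h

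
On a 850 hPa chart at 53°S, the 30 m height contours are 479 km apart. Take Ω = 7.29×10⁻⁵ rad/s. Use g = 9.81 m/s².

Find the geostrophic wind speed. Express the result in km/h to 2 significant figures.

19 km/h

Coriolis parameter at 53°S:
f = 2Ω sin φ = 2 × 7.29×10⁻⁵ × sin 53° = 1.16×10⁻⁴ s⁻¹
Height gradient: |∂Z/∂n| = 30 m / 479000 m = 6.26×10⁻⁵
On a pressure surface, geostrophic balance gives V_g = (g/f)|∂Z/∂n|:
V_g = 9.81 × 6.26×10⁻⁵ / 1.16×10⁻⁴ = 5.28 m/s
Converting: 5.28 m/s × 3.6 = 19 km/h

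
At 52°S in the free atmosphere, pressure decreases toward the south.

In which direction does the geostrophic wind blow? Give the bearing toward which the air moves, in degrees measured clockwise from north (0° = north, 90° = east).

The pressure-gradient force points toward the south (bearing 180°).
Geostrophic balance: in the Southern Hemisphere the Coriolis force deflects motion to the left, so the geostrophic wind blows 90° to the left of the pressure-gradient force (low pressure on the right).
Rotating 180° by 90° counterclockwise gives 090° — the wind blows toward the east.

090°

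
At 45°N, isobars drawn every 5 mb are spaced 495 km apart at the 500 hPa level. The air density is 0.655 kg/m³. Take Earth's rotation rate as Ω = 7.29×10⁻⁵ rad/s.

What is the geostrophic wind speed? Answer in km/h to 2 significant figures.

54 km/h

Coriolis parameter at 45°N:
f = 2Ω sin φ = 2 × 7.29×10⁻⁵ × sin 45° = 1.03×10⁻⁴ s⁻¹
Pressure gradient: |∂P/∂n| = 500 Pa / 495000 m = 1.01×10⁻³ Pa/m
Geostrophic balance (pressure-gradient force = Coriolis force):
V_g = (1/(fρ)) |∂P/∂n| = 1.01×10⁻³ / (1.03×10⁻⁴ × 0.655) = 15.0 m/s
Converting: 15.0 m/s × 3.6 = 54 km/h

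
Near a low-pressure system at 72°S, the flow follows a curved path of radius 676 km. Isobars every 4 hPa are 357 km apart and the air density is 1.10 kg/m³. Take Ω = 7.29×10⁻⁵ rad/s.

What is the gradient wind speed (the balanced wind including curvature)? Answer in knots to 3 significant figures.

Coriolis parameter at 72°S:
f = 2Ω sin φ = 2 × 7.29×10⁻⁵ × sin 72° = 1.39×10⁻⁴ s⁻¹
Pressure gradient: |∂P/∂n| = 400 Pa / 357000 m = 1.12×10⁻³ Pa/m
Geostrophic speed: V_g = |∂P/∂n|/(fρ) = 1.12×10⁻³/(1.39×10⁻⁴ × 1.10) = 7.35 m/s
Around a low, centrifugal force acts outward with Coriolis, so pressure-gradient force balances both:
(1/ρ)|∂P/∂n| = fV + V²/R  →  V² + fR·V − fR·V_g = 0
With fR = 1.39×10⁻⁴ × 676×10³ m = 93.7 m/s:
V = [−fR + √((fR)² + 4 fR V_g)]/2 = [−93.7 + √(93.7² + 4×93.7×7.35)]/2 = 6.85 m/s
Subgeostrophic (V < V_g = 7.35 m/s), as expected around a low.
Converting: 6.85 m/s × 1.944 = 13.3 knots

13.3 knots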